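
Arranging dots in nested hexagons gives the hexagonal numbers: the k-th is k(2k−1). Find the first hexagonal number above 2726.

2850

Solve n(2n−1) > 2726 for integer n.
The largest n with value ≤ 2726 is 37 (since 2701 ≤ 2726 < 2850), so the first above is n = 38, value 2850.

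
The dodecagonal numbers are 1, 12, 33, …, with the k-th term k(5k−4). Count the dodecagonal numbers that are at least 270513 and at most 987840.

212

The n-th dodecagonal number is n(5n−4).
Smallest index with value ≥ 270513: n = 233 (giving 270513).
Largest index with value ≤ 987840: n = 444 (giving 983904).
Indices 233 through 444: 212 terms.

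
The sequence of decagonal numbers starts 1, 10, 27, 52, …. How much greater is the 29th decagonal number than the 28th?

Consecutive decagonal numbers differ by 8n − 7: here 8·29 − 7 = 225.

225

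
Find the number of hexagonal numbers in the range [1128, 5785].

The n-th hexagonal number is n(2n−1).
Smallest index with value ≥ 1128: n = 24 (giving 1128).
Largest index with value ≤ 5785: n = 54 (giving 5778).
Indices 24 through 54: 31 terms.

31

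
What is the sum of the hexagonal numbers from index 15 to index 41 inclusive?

44856

Σ i(2i−1) = 2Σi² − Σi over i = 15..41.
Σi = 861 − 105 = 756 and Σi² = 23821 − 1015 = 22806.
2·22806 − 1·756 = 44856.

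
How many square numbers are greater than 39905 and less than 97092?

The n-th square number is n².
Smallest index with value > 39905: n = 200 (giving 40000).
Largest index with value < 97092: n = 311 (giving 96721).
Indices 200 through 311: 112 terms.

112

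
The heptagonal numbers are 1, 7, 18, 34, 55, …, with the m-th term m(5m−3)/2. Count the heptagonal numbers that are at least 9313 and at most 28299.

45

The n-th heptagonal number is n(5n−3)/2.
Smallest index with value ≥ 9313: n = 62 (giving 9517).
Largest index with value ≤ 28299: n = 106 (giving 27931).
Indices 62 through 106: 45 terms.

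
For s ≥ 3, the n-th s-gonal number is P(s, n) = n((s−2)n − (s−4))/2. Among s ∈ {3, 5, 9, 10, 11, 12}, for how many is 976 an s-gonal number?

s = 3: P(3, 43) = 946 and P(3, 44) = 990; 976 is not s-gonal.
s = 5: P(5, 25) = 925 and P(5, 26) = 1001; 976 is not s-gonal.
s = 9: P(9, 17) = 969 and P(9, 18) = 1089; 976 is not s-gonal.
s = 10: P(10, 16) = 976. ✓
s = 11: P(11, 15) = 960 and P(11, 16) = 1096; 976 is not s-gonal.
s = 12: P(12, 14) = 924 and P(12, 15) = 1065; 976 is not s-gonal.
Hits: s ∈ {10} → 1.

1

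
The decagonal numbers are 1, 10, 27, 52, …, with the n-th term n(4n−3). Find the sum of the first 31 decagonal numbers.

40176

Σ i(4i−3) = 4Σi² − 3Σi over i = 1..31.
Σi = 496 and Σi² = 10416.
4·10416 − 3·496 = 40176.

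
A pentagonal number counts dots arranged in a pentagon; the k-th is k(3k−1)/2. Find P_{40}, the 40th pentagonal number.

2380

40·(3·40 − 1)/2 = 40·119/2 = 2380.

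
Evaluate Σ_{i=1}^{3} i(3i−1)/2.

Σ i(3i−1)/2 = (3Σi² − Σi) / 2 over i = 1..3.
Σi = 6 and Σi² = 14.
(3·14 − 1·6) / 2 = 36/2 = 18.

18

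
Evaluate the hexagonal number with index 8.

8·(2·8 − 1) = 8·15 = 120.

120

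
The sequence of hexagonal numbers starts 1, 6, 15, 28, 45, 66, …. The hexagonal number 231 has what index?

11

Set n(2n−1) = 231, giving 2n² − n − 231 = 0.
The discriminant is 1 + 8·231 = 1849, and √1849 = 43.
So n = (1 + 43) / 4 = 44/4 = 11.
Check: 11·(2·11 − 1) = 231. ✓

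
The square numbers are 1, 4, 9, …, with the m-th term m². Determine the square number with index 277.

The 277th square number is n² with n = 277.
277² = 76729.

76729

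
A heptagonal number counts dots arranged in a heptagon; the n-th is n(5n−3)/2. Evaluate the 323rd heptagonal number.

260338

The 323rd heptagonal number is n(5n−3)/2 with n = 323.
323·(5·323 − 3)/2 = 323·1612/2 = 323·806 = 260338.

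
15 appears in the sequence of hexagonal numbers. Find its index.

Set n(2n−1) = 15, giving 2n² − n − 15 = 0.
The discriminant is 1 + 8·15 = 121, and √121 = 11.
So n = (1 + 11) / 4 = 12/4 = 3.
Check: 3·(2·3 − 1) = 15. ✓

3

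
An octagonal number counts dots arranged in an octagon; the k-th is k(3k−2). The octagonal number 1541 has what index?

23

Set n(3n−2) = 1541, giving 3n² − 2n − 1541 = 0.
So n = (2 + 136) / 6 = 138/6 = 23.
Check: 23·(3·23 − 2) = 1541. ✓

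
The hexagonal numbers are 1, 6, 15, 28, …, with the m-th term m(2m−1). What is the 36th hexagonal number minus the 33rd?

36·(2·36 − 1) = 2556 and 33·(2·33 − 1) = 2145.
Difference: 2556 − 2145 = 411.

411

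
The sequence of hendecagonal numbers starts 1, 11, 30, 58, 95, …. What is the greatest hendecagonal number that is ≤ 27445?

27105

Solve n(9n−7)/2 ≤ 27445 for integer n.
n = 78 gives 27105 ≤ 27445, while n = 79 gives 27808 > 27445; so the answer is 27105.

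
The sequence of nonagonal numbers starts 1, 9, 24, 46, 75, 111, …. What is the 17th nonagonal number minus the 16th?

Consecutive nonagonal numbers differ by 7n − 6: here 7·17 − 6 = 113.

113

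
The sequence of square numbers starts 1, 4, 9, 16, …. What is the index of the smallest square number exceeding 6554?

Solve n² > 6554 for integer n.
The largest n with value ≤ 6554 is 80 (since 6400 ≤ 6554 < 6561), so the first above is n = 81, value 6561.

81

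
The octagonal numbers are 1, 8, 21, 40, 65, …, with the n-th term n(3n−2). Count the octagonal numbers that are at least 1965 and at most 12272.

The n-th octagonal number is n(3n−2).
Smallest index with value ≥ 1965: n = 26 (giving 1976).
Largest index with value ≤ 12272: n = 64 (giving 12160).
Indices 26 through 64: 39 terms.

39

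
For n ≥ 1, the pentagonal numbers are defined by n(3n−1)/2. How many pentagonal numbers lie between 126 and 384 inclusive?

The n-th pentagonal number is n(3n−1)/2.
Smallest index with value ≥ 126: n = 10 (giving 145).
Largest index with value ≤ 384: n = 16 (giving 376).
Indices 10 through 16: 7 terms.

7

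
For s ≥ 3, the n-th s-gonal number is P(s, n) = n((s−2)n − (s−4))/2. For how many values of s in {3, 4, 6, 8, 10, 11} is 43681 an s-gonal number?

2

s = 3: P(3, 295) = 43660 and P(3, 296) = 43956; 43681 is not s-gonal.
s = 4: P(4, 209) = 43681. ✓
s = 6: P(6, 148) = 43660 and P(6, 149) = 44253; 43681 is not s-gonal.
s = 8: P(8, 121) = 43681. ✓
s = 10: P(10, 104) = 42952 and P(10, 105) = 43785; 43681 is not s-gonal.
s = 11: P(11, 98) = 42875 and P(11, 99) = 43758; 43681 is not s-gonal.
Hits: s ∈ {4, 8} → 2.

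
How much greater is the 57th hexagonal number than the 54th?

663

57·(2·57 − 1) = 6441 and 54·(2·54 − 1) = 5778.
Difference: 6441 − 5778 = 663.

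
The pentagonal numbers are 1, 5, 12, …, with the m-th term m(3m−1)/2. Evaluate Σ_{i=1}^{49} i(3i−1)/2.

60025

Σ i(3i−1)/2 = (3Σi² − Σi) / 2 over i = 1..49.
Σi = 1225 and Σi² = 40425.
(3·40425 − 1·1225) / 2 = 120050/2 = 60025.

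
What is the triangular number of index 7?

The 7th triangular number is n(n+1)/2 with n = 7.
7·8/2 = 56/2 = 28.

28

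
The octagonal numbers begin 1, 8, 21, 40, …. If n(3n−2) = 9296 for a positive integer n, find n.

56

Set n(3n−2) = 9296, giving 3n² − 2n − 9296 = 0.
The discriminant is 4 + 12·9296 = 111556, and √111556 = 334.
So n = (2 + 334) / 6 = 336/6 = 56.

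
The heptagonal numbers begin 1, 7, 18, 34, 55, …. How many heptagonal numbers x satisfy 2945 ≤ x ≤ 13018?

The n-th heptagonal number is n(5n−3)/2.
Smallest index with value ≥ 2945: n = 35 (giving 3010).
Largest index with value ≤ 13018: n = 72 (giving 12852).
Indices 35 through 72: 38 terms.

38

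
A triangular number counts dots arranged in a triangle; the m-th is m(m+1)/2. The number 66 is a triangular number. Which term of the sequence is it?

11

Set n(n+1)/2 = 66, giving n² + n − 132 = 0.
So n = (-1 + 23) / 2 = 22/2 = 11.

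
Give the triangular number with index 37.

703

The 37th triangular number is n(n+1)/2 with n = 37.
37·38/2 = 1406/2 = 703.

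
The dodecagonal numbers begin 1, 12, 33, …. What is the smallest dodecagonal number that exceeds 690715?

694153

Solve n(5n−4) > 690715 for integer n.
The largest n with value ≤ 690715 is 372 (since 690432 ≤ 690715 < 694153), so the first above is n = 373, value 694153.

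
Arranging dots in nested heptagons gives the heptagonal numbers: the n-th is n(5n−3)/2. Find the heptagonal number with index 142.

50197

The 142nd heptagonal number is n(5n−3)/2 with n = 142.
142·(5·142 − 3)/2 = 142·707/2 = 50197.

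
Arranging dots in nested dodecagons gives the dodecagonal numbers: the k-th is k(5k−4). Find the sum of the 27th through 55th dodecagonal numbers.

249139

Σ i(5i−4) = 5Σi² − 4Σi over i = 27..55.
Σi = 1540 − 351 = 1189 and Σi² = 56980 − 6201 = 50779.
5·50779 − 4·1189 = 249139.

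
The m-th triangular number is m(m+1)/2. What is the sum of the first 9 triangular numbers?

Σ i(i+1)/2 = (Σi² + Σi) / 2 over i = 1..9.
Σi = 45 and Σi² = 285.
(1·285 + 1·45) / 2 = 330/2 = 165.

165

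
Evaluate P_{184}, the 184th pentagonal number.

The 184th pentagonal number is n(3n−1)/2 with n = 184.
184·(3·184 − 1)/2 = 184·551/2 = 50692.

50692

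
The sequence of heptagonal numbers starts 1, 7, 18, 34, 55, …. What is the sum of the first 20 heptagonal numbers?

Σ i(5i−3)/2 = (5Σi² − 3Σi) / 2 over i = 1..20.
Σi = 210 and Σi² = 2870.
(5·2870 − 3·210) / 2 = 13720/2 = 6860.

6860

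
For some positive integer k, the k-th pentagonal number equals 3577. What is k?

Set n(3n−1)/2 = 3577, giving 3n² − n − 7154 = 0.
The discriminant is 1 + 24·3577 = 85849, and √85849 = 293.
So n = (1 + 293) / 6 = 294/6 = 49.
Check: 49·(3·49 − 1)/2 = 3577. ✓

49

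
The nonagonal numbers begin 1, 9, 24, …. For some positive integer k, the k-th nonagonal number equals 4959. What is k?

Set n(7n−5)/2 = 4959, giving 7n² − 5n − 9918 = 0.
The discriminant is 25 + 56·4959 = 277729, and √277729 = 527.
So n = (5 + 527) / 14 = 532/14 = 38.

38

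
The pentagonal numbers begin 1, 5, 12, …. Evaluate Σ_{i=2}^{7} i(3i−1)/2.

Σ i(3i−1)/2 = (3Σi² − Σi) / 2 over i = 2..7.
Σi = 28 − 1 = 27 and Σi² = 140 − 1 = 139.
(3·139 − 1·27) / 2 = 390/2 = 195.

195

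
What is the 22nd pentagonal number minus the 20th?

22·(3·22 − 1)/2 = 715 and 20·(3·20 − 1)/2 = 590.
Difference: 715 − 590 = 125.

125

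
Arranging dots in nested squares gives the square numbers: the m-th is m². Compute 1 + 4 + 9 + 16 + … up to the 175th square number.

1801800

Σ_{i=1}^{175} i² = 175·176·351/6 = 1801800.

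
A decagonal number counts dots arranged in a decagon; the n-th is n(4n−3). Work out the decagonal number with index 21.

1701

The 21st decagonal number is n(4n−3) with n = 21.
21·(4·21 − 3) = 21·81 = 1701.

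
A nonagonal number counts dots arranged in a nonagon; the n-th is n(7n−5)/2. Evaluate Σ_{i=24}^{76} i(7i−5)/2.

500532

Σ i(7i−5)/2 = (7Σi² − 5Σi) / 2 over i = 24..76.
Σi = 2926 − 276 = 2650 and Σi² = 149226 − 4324 = 144902.
(7·144902 − 5·2650) / 2 = 1001064/2 = 500532.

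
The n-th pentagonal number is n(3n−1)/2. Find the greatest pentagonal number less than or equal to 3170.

Solve n(3n−1)/2 ≤ 3170 for integer n.
n = 46 gives 3151 ≤ 3170, while n = 47 gives 3290 > 3170; so the answer is 3151.

3151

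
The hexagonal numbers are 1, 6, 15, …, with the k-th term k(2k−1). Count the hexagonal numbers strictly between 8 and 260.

9

The n-th hexagonal number is n(2n−1).
Smallest index with value > 8: n = 3 (giving 15).
Largest index with value < 260: n = 11 (giving 231).
Indices 3 through 11: 9 terms.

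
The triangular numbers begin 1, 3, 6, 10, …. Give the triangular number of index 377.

71253

377·378/2 = 142506/2 = 71253.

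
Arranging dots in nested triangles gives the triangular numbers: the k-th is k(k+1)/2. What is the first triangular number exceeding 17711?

Solve n(n+1)/2 > 17711 for integer n.
The largest n with value ≤ 17711 is 187 (since 17578 ≤ 17711 < 17766), so the first above is n = 188, value 17766.

17766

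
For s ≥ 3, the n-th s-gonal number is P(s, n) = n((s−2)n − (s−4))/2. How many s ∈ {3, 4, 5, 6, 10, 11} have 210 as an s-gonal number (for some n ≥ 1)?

2

s = 3: P(3, 20) = 210. ✓
s = 4: P(4, 14) = 196 and P(4, 15) = 225; 210 is not s-gonal.
s = 5: P(5, 12) = 210. ✓
s = 6: P(6, 10) = 190 and P(6, 11) = 231; 210 is not s-gonal.
s = 10: P(10, 7) = 175 and P(10, 8) = 232; 210 is not s-gonal.
s = 11: P(11, 7) = 196 and P(11, 8) = 260; 210 is not s-gonal.
Hits: s ∈ {3, 5} → 2.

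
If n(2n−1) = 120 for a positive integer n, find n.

Set n(2n−1) = 120, giving 2n² − n − 120 = 0.
The discriminant is 1 + 8·120 = 961, and √961 = 31.
So n = (1 + 31) / 4 = 32/4 = 8.
Check: 8·(2·8 − 1) = 120. ✓

8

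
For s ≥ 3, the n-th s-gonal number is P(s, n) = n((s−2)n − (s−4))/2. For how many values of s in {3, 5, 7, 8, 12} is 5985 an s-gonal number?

2

s = 3: P(3, 108) = 5886 and P(3, 109) = 5995; 5985 is not s-gonal.
s = 5: P(5, 63) = 5922 and P(5, 64) = 6112; 5985 is not s-gonal.
s = 7: P(7, 49) = 5929 and P(7, 50) = 6175; 5985 is not s-gonal.
s = 8: P(8, 45) = 5985. ✓
s = 12: P(12, 35) = 5985. ✓
Hits: s ∈ {8, 12} → 2.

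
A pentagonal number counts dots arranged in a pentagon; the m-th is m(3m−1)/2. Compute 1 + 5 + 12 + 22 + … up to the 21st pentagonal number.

4851

Σ i(3i−1)/2 = (3Σi² − Σi) / 2 over i = 1..21.
Σi = 231 and Σi² = 3311.
(3·3311 − 1·231) / 2 = 9702/2 = 4851.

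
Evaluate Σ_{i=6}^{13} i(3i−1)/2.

1108

Σ i(3i−1)/2 = (3Σi² − Σi) / 2 over i = 6..13.
Σi = 91 − 15 = 76 and Σi² = 819 − 55 = 764.
(3·764 − 1·76) / 2 = 2216/2 = 1108.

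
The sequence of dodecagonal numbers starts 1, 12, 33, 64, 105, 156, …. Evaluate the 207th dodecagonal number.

207·(5·207 − 4) = 207·1031 = 213417.

213417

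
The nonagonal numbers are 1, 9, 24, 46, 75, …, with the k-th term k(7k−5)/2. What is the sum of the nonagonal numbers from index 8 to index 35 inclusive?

50190

Σ i(7i−5)/2 = (7Σi² − 5Σi) / 2 over i = 8..35.
Σi = 630 − 28 = 602 and Σi² = 14910 − 140 = 14770.
(7·14770 − 5·602) / 2 = 100380/2 = 50190.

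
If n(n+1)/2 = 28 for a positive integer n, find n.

7

Set n(n+1)/2 = 28, giving n² + n − 56 = 0.
The discriminant is 1 + 8·28 = 225, and √225 = 15.
So n = (-1 + 15) / 2 = 14/2 = 7.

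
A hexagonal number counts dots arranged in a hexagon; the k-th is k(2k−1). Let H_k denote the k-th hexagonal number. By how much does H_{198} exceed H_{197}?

Consecutive hexagonal numbers differ by 4n − 3: here 4·198 − 3 = 789.

789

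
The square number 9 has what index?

3

We need n² = 9, so n = √9 = 3.
Check: 3² = 9. ✓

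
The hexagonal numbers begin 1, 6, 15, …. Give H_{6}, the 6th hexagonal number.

The 6th hexagonal number is n(2n−1) with n = 6.
6·(2·6 − 1) = 6·11 = 66.

66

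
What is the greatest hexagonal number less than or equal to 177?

153

Solve n(2n−1) ≤ 177 for integer n.
n = 9 gives 153 ≤ 177, while n = 10 gives 190 > 177; so the answer is 153.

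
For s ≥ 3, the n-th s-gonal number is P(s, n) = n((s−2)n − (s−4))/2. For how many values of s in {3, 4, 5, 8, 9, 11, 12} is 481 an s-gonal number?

s = 3: P(3, 30) = 465 and P(3, 31) = 496; 481 is not s-gonal.
s = 4: P(4, 21) = 441 and P(4, 22) = 484; 481 is not s-gonal.
s = 5: P(5, 18) = 477 and P(5, 19) = 532; 481 is not s-gonal.
s = 8: P(8, 13) = 481. ✓
s = 9: P(9, 12) = 474 and P(9, 13) = 559; 481 is not s-gonal.
s = 11: P(11, 10) = 415 and P(11, 11) = 506; 481 is not s-gonal.
s = 12: P(12, 10) = 460 and P(12, 11) = 561; 481 is not s-gonal.
Hits: s ∈ {8} → 1.

1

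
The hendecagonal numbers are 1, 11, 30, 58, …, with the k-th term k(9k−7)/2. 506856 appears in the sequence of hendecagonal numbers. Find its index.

336

Set n(9n−7)/2 = 506856, giving 9n² − 7n − 1013712 = 0.
The discriminant is 49 + 72·506856 = 36493681, and √36493681 = 6041.
So n = (7 + 6041) / 18 = 6048/18 = 336.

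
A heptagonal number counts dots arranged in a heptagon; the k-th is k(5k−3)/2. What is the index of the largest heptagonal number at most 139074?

236

Solve n(5n−3)/2 ≤ 139074 for integer n.
n = 236 gives 138886 ≤ 139074, while n = 237 gives 140067 > 139074; so the answer is index 236.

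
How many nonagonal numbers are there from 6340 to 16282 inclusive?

The n-th nonagonal number is n(7n−5)/2.
Smallest index with value ≥ 6340: n = 43 (giving 6364).
Largest index with value ≤ 16282: n = 68 (giving 16014).
Indices 43 through 68: 26 terms.

26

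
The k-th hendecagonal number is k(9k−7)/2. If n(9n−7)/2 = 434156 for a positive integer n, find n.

311

Set n(9n−7)/2 = 434156, giving 9n² − 7n − 868312 = 0.
So n = (7 + 5591) / 18 = 5598/18 = 311.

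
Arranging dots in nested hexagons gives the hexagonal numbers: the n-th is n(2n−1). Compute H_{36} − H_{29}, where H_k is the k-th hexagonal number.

36·(2·36 − 1) = 2556 and 29·(2·29 − 1) = 1653.
Difference: 2556 − 1653 = 903.

903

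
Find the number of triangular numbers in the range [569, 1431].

20

The n-th triangular number is n(n+1)/2.
Smallest index with value ≥ 569: n = 34 (giving 595).
Largest index with value ≤ 1431: n = 53 (giving 1431).
Indices 34 through 53: 20 terms.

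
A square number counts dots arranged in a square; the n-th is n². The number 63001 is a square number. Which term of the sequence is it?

We need n² = 63001, so n = √63001 = 251.
Check: 251² = 63001. ✓

251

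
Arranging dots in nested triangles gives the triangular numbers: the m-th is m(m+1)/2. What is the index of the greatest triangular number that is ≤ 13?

Solve n(n+1)/2 ≤ 13 for integer n.
n = 4 gives 10 ≤ 13, while n = 5 gives 15 > 13; so the answer is index 4.

4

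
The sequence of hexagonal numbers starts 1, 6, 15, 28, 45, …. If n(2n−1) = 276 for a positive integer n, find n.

12

Set n(2n−1) = 276, giving 2n² − n − 276 = 0.
The discriminant is 1 + 8·276 = 2209, and √2209 = 47.
So n = (1 + 47) / 4 = 48/4 = 12.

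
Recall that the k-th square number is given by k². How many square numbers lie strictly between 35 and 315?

12

The n-th square number is n².
Smallest index with value > 35: n = 6 (giving 36).
Largest index with value < 315: n = 17 (giving 289).
Indices 6 through 17: 12 terms.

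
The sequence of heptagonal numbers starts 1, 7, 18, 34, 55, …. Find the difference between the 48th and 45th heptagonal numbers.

48·(5·48 − 3)/2 = 5688 and 45·(5·45 − 3)/2 = 4995.
Difference: 5688 − 4995 = 693.

693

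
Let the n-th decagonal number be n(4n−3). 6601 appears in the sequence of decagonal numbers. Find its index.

41

Set n(4n−3) = 6601, giving 4n² − 3n − 6601 = 0.
The discriminant is 9 + 16·6601 = 105625, and √105625 = 325.
So n = (3 + 325) / 8 = 328/8 = 41.
Check: 41·(4·41 − 3) = 6601. ✓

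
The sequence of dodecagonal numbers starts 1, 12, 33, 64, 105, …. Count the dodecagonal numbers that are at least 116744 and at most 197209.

The n-th dodecagonal number is n(5n−4).
Smallest index with value ≥ 116744: n = 154 (giving 117964).
Largest index with value ≤ 197209: n = 199 (giving 197209).
Indices 154 through 199: 46 terms.

46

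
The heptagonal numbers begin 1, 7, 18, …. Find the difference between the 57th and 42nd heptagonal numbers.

57·(5·57 − 3)/2 = 8037 and 42·(5·42 − 3)/2 = 4347.
Difference: 8037 − 4347 = 3690.

3690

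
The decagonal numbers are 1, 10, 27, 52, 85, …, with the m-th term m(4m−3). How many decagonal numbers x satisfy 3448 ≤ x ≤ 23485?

The n-th decagonal number is n(4n−3).
Smallest index with value ≥ 3448: n = 30 (giving 3510).
Largest index with value ≤ 23485: n = 77 (giving 23485).
Indices 30 through 77: 48 terms.

48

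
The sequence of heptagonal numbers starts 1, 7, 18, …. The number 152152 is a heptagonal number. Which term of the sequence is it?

247

Set n(5n−3)/2 = 152152, giving 5n² − 3n − 304304 = 0.
So n = (3 + 2467) / 10 = 2470/10 = 247.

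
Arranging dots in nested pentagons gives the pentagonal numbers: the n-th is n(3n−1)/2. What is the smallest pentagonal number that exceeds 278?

287

Solve n(3n−1)/2 > 278 for integer n.
The largest n with value ≤ 278 is 13 (since 247 ≤ 278 < 287), so the first above is n = 14, value 287.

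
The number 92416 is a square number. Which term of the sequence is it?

304

We need n² = 92416, so n = √92416 = 304.
Check: 304² = 92416. ✓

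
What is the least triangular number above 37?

45

Solve n(n+1)/2 > 37 for integer n.
The largest n with value ≤ 37 is 8 (since 36 ≤ 37 < 45), so the first above is n = 9, value 45.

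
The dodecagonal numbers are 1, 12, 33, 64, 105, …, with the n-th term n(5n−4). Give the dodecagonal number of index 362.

653772

The 362nd dodecagonal number is n(5n−4) with n = 362.
362·(5·362 − 4) = 362·1806 = 653772.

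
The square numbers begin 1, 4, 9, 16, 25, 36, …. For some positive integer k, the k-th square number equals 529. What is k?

We need n² = 529, so n = √529 = 23.
Check: 23² = 529. ✓

23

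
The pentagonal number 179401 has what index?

Set n(3n−1)/2 = 179401, giving 3n² − n − 358802 = 0.
So n = (1 + 2075) / 6 = 2076/6 = 346.

346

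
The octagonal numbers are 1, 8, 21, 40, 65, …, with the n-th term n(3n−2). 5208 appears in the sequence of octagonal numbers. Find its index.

42

Set n(3n−2) = 5208, giving 3n² − 2n − 5208 = 0.
The discriminant is 4 + 12·5208 = 62500, and √62500 = 250.
So n = (2 + 250) / 6 = 252/6 = 42.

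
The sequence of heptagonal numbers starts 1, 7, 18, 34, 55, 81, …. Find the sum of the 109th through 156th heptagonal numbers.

Σ i(5i−3)/2 = (5Σi² − 3Σi) / 2 over i = 109..156.
Σi = 12246 − 5886 = 6360 and Σi² = 1277666 − 425754 = 851912.
(5·851912 − 3·6360) / 2 = 4240480/2 = 2120240.

2120240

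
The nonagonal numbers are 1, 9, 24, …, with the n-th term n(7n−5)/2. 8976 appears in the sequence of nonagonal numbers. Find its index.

Set n(7n−5)/2 = 8976, giving 7n² − 5n − 17952 = 0.
The discriminant is 25 + 56·8976 = 502681, and √502681 = 709.
So n = (5 + 709) / 14 = 714/14 = 51.
Check: 51·(7·51 − 5)/2 = 8976. ✓

51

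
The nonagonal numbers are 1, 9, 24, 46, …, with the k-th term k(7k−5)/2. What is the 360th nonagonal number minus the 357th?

7521

360·(7·360 − 5)/2 = 452700 and 357·(7·357 − 5)/2 = 445179.
Difference: 452700 − 445179 = 7521.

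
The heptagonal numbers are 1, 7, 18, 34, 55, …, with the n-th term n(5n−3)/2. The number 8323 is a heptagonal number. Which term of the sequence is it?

58

Set n(5n−3)/2 = 8323, giving 5n² − 3n − 16646 = 0.
The discriminant is 9 + 40·8323 = 332929, and √332929 = 577.
So n = (3 + 577) / 10 = 580/10 = 58.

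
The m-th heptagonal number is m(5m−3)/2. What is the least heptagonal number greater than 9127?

9211

Solve n(5n−3)/2 > 9127 for integer n.
The largest n with value ≤ 9127 is 60 (since 8910 ≤ 9127 < 9211), so the first above is n = 61, value 9211.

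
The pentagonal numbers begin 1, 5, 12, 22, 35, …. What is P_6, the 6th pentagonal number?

The 6th pentagonal number is n(3n−1)/2 with n = 6.
6·(3·6 − 1)/2 = 6·17/2 = 51.

51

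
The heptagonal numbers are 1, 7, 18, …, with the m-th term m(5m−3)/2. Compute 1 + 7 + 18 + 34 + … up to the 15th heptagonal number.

2920

Σ i(5i−3)/2 = (5Σi² − 3Σi) / 2 over i = 1..15.
Σi = 120 and Σi² = 1240.
(5·1240 − 3·120) / 2 = 5840/2 = 2920.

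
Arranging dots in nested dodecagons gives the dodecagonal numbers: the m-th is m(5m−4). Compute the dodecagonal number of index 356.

356·(5·356 − 4) = 356·1776 = 632256.

632256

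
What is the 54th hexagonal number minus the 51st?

54·(2·54 − 1) = 5778 and 51·(2·51 − 1) = 5151.
Difference: 5778 − 5151 = 627.

627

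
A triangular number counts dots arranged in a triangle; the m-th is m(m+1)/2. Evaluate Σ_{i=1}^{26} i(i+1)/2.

Σ i(i+1)/2 = (Σi² + Σi) / 2 over i = 1..26.
Σi = 351 and Σi² = 6201.
(1·6201 + 1·351) / 2 = 6552/2 = 3276.

3276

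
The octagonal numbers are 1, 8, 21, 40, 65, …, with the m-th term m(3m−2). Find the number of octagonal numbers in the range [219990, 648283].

194

The n-th octagonal number is n(3n−2).
Smallest index with value ≥ 219990: n = 272 (giving 221408).
Largest index with value ≤ 648283: n = 465 (giving 647745).
Indices 272 through 465: 194 terms.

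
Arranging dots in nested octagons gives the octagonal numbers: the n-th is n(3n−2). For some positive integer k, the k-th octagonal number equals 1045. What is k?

Set n(3n−2) = 1045, giving 3n² − 2n − 1045 = 0.
The discriminant is 4 + 12·1045 = 12544, and √12544 = 112.
So n = (2 + 112) / 6 = 114/6 = 19.
Check: 19·(3·19 − 2) = 1045. ✓

19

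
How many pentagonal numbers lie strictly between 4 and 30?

3

The n-th pentagonal number is n(3n−1)/2.
Smallest index with value > 4: n = 2 (giving 5).
Largest index with value < 30: n = 4 (giving 22).
Indices 2 through 4: 3 terms.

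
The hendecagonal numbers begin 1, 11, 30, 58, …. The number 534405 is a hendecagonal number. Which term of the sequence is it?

Set n(9n−7)/2 = 534405, giving 9n² − 7n − 1068810 = 0.
So n = (7 + 6203) / 18 = 6210/18 = 345.

345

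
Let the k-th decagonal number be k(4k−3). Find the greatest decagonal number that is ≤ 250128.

249250

Solve n(4n−3) ≤ 250128 for integer n.
n = 250 gives 249250 ≤ 250128, while n = 251 gives 251251 > 250128; so the answer is 249250.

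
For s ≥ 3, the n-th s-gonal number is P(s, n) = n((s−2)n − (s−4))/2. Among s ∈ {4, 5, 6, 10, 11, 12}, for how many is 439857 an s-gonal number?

1

s = 4: P(4, 663) = 439569 and P(4, 664) = 440896; 439857 is not s-gonal.
s = 5: P(5, 541) = 438751 and P(5, 542) = 440375; 439857 is not s-gonal.
s = 6: P(6, 469) = 439453 and P(6, 470) = 441330; 439857 is not s-gonal.
s = 10: P(10, 331) = 437251 and P(10, 332) = 439900; 439857 is not s-gonal.
s = 11: P(11, 313) = 439765 and P(11, 314) = 442583; 439857 is not s-gonal.
s = 12: P(12, 297) = 439857. ✓
Hits: s ∈ {12} → 1.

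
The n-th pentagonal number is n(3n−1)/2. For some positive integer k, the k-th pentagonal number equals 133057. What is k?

Set n(3n−1)/2 = 133057, giving 3n² − n − 266114 = 0.
So n = (1 + 1787) / 6 = 1788/6 = 298.

298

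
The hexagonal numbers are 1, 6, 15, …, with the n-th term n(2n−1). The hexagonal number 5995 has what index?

55

Set n(2n−1) = 5995, giving 2n² − n − 5995 = 0.
So n = (1 + 219) / 4 = 220/4 = 55.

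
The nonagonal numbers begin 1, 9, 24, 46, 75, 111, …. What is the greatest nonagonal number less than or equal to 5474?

5226

Solve n(7n−5)/2 ≤ 5474 for integer n.
n = 39 gives 5226 ≤ 5474, while n = 40 gives 5500 > 5474; so the answer is 5226.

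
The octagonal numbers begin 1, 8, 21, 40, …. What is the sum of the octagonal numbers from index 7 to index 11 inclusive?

Σ i(3i−2) = 3Σi² − 2Σi over i = 7..11.
Σi = 66 − 21 = 45 and Σi² = 506 − 91 = 415.
3·415 − 2·45 = 1155.

1155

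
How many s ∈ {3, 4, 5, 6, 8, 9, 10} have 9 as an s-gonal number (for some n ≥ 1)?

s = 3: P(3, 3) = 6 and P(3, 4) = 10; 9 is not s-gonal.
s = 4: P(4, 3) = 9. ✓
s = 5: P(5, 2) = 5 and P(5, 3) = 12; 9 is not s-gonal.
s = 6: P(6, 2) = 6 and P(6, 3) = 15; 9 is not s-gonal.
s = 8: P(8, 2) = 8 and P(8, 3) = 21; 9 is not s-gonal.
s = 9: P(9, 2) = 9. ✓
s = 10: P(10, 1) = 1 and P(10, 2) = 10; 9 is not s-gonal.
Hits: s ∈ {4, 9} → 2.

2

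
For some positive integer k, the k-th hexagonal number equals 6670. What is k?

Set n(2n−1) = 6670, giving 2n² − n − 6670 = 0.
So n = (1 + 231) / 4 = 232/4 = 58.

58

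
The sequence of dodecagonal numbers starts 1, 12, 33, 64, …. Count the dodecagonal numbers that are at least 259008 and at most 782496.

169

The n-th dodecagonal number is n(5n−4).
Smallest index with value ≥ 259008: n = 228 (giving 259008).
Largest index with value ≤ 782496: n = 396 (giving 782496).
Indices 228 through 396: 169 terms.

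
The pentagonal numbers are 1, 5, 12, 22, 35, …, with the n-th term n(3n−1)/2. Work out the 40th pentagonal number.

The 40th pentagonal number is n(3n−1)/2 with n = 40.
40·(3·40 − 1)/2 = 40·119/2 = 2380.

2380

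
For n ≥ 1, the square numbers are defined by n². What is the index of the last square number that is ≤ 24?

4

Solve n² ≤ 24 for integer n.
n = 4 gives 16 ≤ 24, while n = 5 gives 25 > 24; so the answer is index 4.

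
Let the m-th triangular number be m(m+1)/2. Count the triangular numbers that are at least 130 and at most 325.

The n-th triangular number is n(n+1)/2.
Smallest index with value ≥ 130: n = 16 (giving 136).
Largest index with value ≤ 325: n = 25 (giving 325).
Indices 16 through 25: 10 terms.

10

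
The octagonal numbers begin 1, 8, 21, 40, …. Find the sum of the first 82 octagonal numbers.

554689

Σ i(3i−2) = 3Σi² − 2Σi over i = 1..82.
Σi = 3403 and Σi² = 187165.
3·187165 − 2·3403 = 554689.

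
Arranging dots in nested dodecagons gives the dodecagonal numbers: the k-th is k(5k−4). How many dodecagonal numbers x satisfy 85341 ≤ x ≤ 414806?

The n-th dodecagonal number is n(5n−4).
Smallest index with value ≥ 85341: n = 132 (giving 86592).
Largest index with value ≤ 414806: n = 288 (giving 413568).
Indices 132 through 288: 157 terms.

157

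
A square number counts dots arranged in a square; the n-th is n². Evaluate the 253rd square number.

64009

The 253rd square number is n² with n = 253.
253² = 64009.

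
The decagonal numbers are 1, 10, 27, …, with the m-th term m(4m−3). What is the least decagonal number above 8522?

Solve n(4n−3) > 8522 for integer n.
The largest n with value ≤ 8522 is 46 (since 8326 ≤ 8522 < 8695), so the first above is n = 47, value 8695.

8695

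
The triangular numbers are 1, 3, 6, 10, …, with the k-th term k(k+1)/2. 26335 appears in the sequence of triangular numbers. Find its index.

229

Set n(n+1)/2 = 26335, giving n² + n − 52670 = 0.
So n = (-1 + 459) / 2 = 458/2 = 229.
Check: 229·230/2 = 26335. ✓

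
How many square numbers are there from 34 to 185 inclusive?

8

The n-th square number is n².
Smallest index with value ≥ 34: n = 6 (giving 36).
Largest index with value ≤ 185: n = 13 (giving 169).
Indices 6 through 13: 8 terms.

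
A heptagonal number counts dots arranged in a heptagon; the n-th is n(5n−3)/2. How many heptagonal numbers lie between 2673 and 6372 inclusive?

The n-th heptagonal number is n(5n−3)/2.
Smallest index with value ≥ 2673: n = 33 (giving 2673).
Largest index with value ≤ 6372: n = 50 (giving 6175).
Indices 33 through 50: 18 terms.

18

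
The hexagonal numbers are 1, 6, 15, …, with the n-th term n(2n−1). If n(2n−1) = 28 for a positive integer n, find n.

Set n(2n−1) = 28, giving 2n² − n − 28 = 0.
The discriminant is 1 + 8·28 = 225, and √225 = 15.
So n = (1 + 15) / 4 = 16/4 = 4.
Check: 4·(2·4 − 1) = 28. ✓

4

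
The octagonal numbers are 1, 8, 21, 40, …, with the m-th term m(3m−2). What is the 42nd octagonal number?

The 42nd octagonal number is n(3n−2) with n = 42.
42·(3·42 − 2) = 42·124 = 5208.

5208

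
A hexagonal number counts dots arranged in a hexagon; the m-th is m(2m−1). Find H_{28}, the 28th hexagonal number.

28·(2·28 − 1) = 28·55 = 1540.

1540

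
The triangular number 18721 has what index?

Set n(n+1)/2 = 18721, giving n² + n − 37442 = 0.
The discriminant is 1 + 8·18721 = 149769, and √149769 = 387.
So n = (-1 + 387) / 2 = 386/2 = 193.

193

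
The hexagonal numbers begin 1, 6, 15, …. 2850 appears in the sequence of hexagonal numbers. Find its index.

38

Set n(2n−1) = 2850, giving 2n² − n − 2850 = 0.
The discriminant is 1 + 8·2850 = 22801, and √22801 = 151.
So n = (1 + 151) / 4 = 152/4 = 38.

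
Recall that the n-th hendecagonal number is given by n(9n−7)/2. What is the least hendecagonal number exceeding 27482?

27808

Solve n(9n−7)/2 > 27482 for integer n.
The largest n with value ≤ 27482 is 78 (since 27105 ≤ 27482 < 27808), so the first above is n = 79, value 27808.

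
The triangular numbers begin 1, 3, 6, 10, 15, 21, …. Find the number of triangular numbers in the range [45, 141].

The n-th triangular number is n(n+1)/2.
Smallest index with value ≥ 45: n = 9 (giving 45).
Largest index with value ≤ 141: n = 16 (giving 136).
Indices 9 through 16: 8 terms.

8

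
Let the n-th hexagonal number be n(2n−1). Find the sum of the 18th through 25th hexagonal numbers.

Σ i(2i−1) = 2Σi² − Σi over i = 18..25.
Σi = 325 − 153 = 172 and Σi² = 5525 − 1785 = 3740.
2·3740 − 1·172 = 7308.

7308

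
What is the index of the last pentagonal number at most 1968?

36

Solve n(3n−1)/2 ≤ 1968 for integer n.
n = 36 gives 1926 ≤ 1968, while n = 37 gives 2035 > 1968; so the answer is index 36.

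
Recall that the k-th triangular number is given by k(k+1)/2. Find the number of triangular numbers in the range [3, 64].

The n-th triangular number is n(n+1)/2.
Smallest index with value ≥ 3: n = 2 (giving 3).
Largest index with value ≤ 64: n = 10 (giving 55).
Indices 2 through 10: 9 terms.

9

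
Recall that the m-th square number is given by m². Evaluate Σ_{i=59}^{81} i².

Σ_{i=59}^{81} i² = 180441 − 66729 = 113712.

113712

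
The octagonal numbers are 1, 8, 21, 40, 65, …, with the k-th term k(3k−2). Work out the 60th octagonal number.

The 60th octagonal number is n(3n−2) with n = 60.
60·(3·60 − 2) = 60·178 = 10680.

10680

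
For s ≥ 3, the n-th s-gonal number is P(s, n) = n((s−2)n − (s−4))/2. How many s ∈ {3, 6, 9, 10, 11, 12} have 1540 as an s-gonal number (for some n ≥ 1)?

s = 3: P(3, 55) = 1540. ✓
s = 6: P(6, 28) = 1540. ✓
s = 9: P(9, 21) = 1491 and P(9, 22) = 1639; 1540 is not s-gonal.
s = 10: P(10, 20) = 1540. ✓
s = 11: P(11, 18) = 1395 and P(11, 19) = 1558; 1540 is not s-gonal.
s = 12: P(12, 17) = 1377 and P(12, 18) = 1548; 1540 is not s-gonal.
Hits: s ∈ {3, 6, 10} → 3.

3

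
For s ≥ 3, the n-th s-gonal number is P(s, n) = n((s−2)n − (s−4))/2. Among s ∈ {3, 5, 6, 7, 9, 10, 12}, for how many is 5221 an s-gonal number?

1

s = 3: P(3, 101) = 5151 and P(3, 102) = 5253; 5221 is not s-gonal.
s = 5: P(5, 59) = 5192 and P(5, 60) = 5370; 5221 is not s-gonal.
s = 6: P(6, 51) = 5151 and P(6, 52) = 5356; 5221 is not s-gonal.
s = 7: P(7, 46) = 5221. ✓
s = 9: P(9, 38) = 4959 and P(9, 39) = 5226; 5221 is not s-gonal.
s = 10: P(10, 36) = 5076 and P(10, 37) = 5365; 5221 is not s-gonal.
s = 12: P(12, 32) = 4992 and P(12, 33) = 5313; 5221 is not s-gonal.
Hits: s ∈ {7} → 1.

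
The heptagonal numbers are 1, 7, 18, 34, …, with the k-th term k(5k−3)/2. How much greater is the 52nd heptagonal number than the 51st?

256

Consecutive heptagonal numbers differ by 5n − 4: here 5·52 − 4 = 256.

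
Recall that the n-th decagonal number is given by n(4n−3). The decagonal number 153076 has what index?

Set n(4n−3) = 153076, giving 4n² − 3n − 153076 = 0.
The discriminant is 9 + 16·153076 = 2449225, and √2449225 = 1565.
So n = (3 + 1565) / 8 = 1568/8 = 196.

196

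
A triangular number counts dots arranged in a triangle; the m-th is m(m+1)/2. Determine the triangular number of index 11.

66

The 11th triangular number is n(n+1)/2 with n = 11.
11·12/2 = 132/2 = 66.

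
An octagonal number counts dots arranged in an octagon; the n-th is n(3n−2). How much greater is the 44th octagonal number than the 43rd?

259

Consecutive octagonal numbers differ by 6n − 5: here 6·44 − 5 = 259.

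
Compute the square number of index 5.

25

5² = 25.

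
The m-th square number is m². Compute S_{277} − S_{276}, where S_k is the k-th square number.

553

n² − (n−1)² = 2n − 1, so 277² − 276² = 2·277 − 1 = 553.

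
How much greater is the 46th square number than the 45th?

n² − (n−1)² = 2n − 1, so 46² − 45² = 2·46 − 1 = 91.

91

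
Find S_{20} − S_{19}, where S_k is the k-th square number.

39

n² − (n−1)² = 2n − 1, so 20² − 19² = 2·20 − 1 = 39.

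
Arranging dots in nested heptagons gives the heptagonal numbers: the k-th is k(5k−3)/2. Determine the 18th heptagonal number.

783

18·(5·18 − 3)/2 = 18·87/2 = 783.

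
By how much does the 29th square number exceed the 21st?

400

29² = 841 and 21² = 441.
Difference: 841 − 441 = 400.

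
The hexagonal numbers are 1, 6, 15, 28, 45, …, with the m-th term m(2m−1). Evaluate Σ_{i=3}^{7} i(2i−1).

Σ i(2i−1) = 2Σi² − Σi over i = 3..7.
Σi = 28 − 3 = 25 and Σi² = 140 − 5 = 135.
2·135 − 1·25 = 245.

245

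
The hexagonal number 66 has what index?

Set n(2n−1) = 66, giving 2n² − n − 66 = 0.
So n = (1 + 23) / 4 = 24/4 = 6.
Check: 6·(2·6 − 1) = 66. ✓

6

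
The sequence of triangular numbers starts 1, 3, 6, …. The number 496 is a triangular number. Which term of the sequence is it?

Set n(n+1)/2 = 496, giving n² + n − 992 = 0.
The discriminant is 1 + 8·496 = 3969, and √3969 = 63.
So n = (-1 + 63) / 2 = 62/2 = 31.
Check: 31·32/2 = 496. ✓

31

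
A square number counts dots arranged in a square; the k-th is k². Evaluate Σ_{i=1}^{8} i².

204

Σ_{i=1}^{8} i² = 8·9·17/6 = 204.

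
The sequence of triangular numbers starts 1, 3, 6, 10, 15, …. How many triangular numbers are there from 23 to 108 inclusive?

The n-th triangular number is n(n+1)/2.
Smallest index with value ≥ 23: n = 7 (giving 28).
Largest index with value ≤ 108: n = 14 (giving 105).
Indices 7 through 14: 8 terms.

8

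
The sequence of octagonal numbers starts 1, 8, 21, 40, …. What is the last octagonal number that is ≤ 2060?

1976

Solve n(3n−2) ≤ 2060 for integer n.
n = 26 gives 1976 ≤ 2060, while n = 27 gives 2133 > 2060; so the answer is 1976.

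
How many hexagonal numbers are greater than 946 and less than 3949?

22

The n-th hexagonal number is n(2n−1).
Smallest index with value > 946: n = 23 (giving 1035).
Largest index with value < 3949: n = 44 (giving 3828).
Indices 23 through 44: 22 terms.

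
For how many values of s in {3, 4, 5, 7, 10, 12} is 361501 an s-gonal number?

1

s = 3: P(3, 849) = 360825 and P(3, 850) = 361675; 361501 is not s-gonal.
s = 4: P(4, 601) = 361201 and P(4, 602) = 362404; 361501 is not s-gonal.
s = 5: P(5, 491) = 361376 and P(5, 492) = 362850; 361501 is not s-gonal.
s = 7: P(7, 380) = 360430 and P(7, 381) = 362331; 361501 is not s-gonal.
s = 10: P(10, 301) = 361501. ✓
s = 12: P(12, 269) = 360729 and P(12, 270) = 363420; 361501 is not s-gonal.
Hits: s ∈ {10} → 1.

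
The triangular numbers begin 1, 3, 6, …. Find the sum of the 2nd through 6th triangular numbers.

Σ i(i+1)/2 = (Σi² + Σi) / 2 over i = 2..6.
Σi = 21 − 1 = 20 and Σi² = 91 − 1 = 90.
(1·90 + 1·20) / 2 = 110/2 = 55.

55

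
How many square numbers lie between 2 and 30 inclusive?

The n-th square number is n².
Smallest index with value ≥ 2: n = 2 (giving 4).
Largest index with value ≤ 30: n = 5 (giving 25).
Indices 2 through 5: 4 terms.

4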